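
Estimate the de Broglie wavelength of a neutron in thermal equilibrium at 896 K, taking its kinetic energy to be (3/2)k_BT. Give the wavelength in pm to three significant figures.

KE = (3/2)k_BT = 1.5 × 1.381 × 10⁻²³ × 896 = 1.856 × 10⁻²⁰ J.
p = √(2mKE) = √(2 × 1.675 × 10⁻²⁷ × 1.856 × 10⁻²⁰) = 7.885 × 10⁻²⁴ kg·m/s.
λ = h/p = 8.40 × 10⁻¹¹ m = 84.0 pm.

λ = 84.0 pm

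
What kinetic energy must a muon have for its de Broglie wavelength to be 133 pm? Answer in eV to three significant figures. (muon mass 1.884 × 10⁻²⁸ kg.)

p = h/λ = 6.626 × 10⁻³⁴ / 1.330 × 10⁻¹⁰ = 4.982 × 10⁻²⁴ kg·m/s.
KE = p²/(2m) = (4.982 × 10⁻²⁴)² / (2 × 1.884 × 10⁻²⁸) = 6.587 × 10⁻²⁰ J = 0.411 eV.

KE = 0.411 eV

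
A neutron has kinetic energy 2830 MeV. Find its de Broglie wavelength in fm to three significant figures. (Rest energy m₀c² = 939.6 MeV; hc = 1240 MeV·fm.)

Total energy E = KE + m₀c² = 2830 + 939.6 = 3769.6 MeV.
(pc)² = E² − (m₀c²)² = (3769.6)² − (939.6)² = 1.333 × 10⁷ MeV², so pc = 3651 MeV.
λ = hc/(pc) = 1240 MeV·fm / 3651 MeV = 0.340 fm.

λ = 0.340 fm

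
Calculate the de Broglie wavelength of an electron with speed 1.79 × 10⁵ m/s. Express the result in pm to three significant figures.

λ = 4060 pm

p = mv = 9.109 × 10⁻³¹ × 1.79 × 10⁵ = 1.631 × 10⁻²⁵ kg·m/s.
λ = h/p = 6.626 × 10⁻³⁴ / 1.631 × 10⁻²⁵ = 4.06 × 10⁻⁹ m = 4060 pm.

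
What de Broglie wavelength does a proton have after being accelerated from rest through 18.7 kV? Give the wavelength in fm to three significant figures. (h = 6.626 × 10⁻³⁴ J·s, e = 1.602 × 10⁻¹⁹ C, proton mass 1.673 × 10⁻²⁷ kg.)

KE = eV = 1.602 × 10⁻¹⁹ × 1.870 × 10⁴ = 2.996 × 10⁻¹⁵ J.
p = √(2mKE) = √(2 × 1.673 × 10⁻²⁷ × 2.996 × 10⁻¹⁵) = 3.166 × 10⁻²¹ kg·m/s.
λ = h/p = 6.626 × 10⁻³⁴ / 3.166 × 10⁻²¹ = 2.09 × 10⁻¹³ m = 209 fm.

λ = 209 fm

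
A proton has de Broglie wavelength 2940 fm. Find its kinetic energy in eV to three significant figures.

p = h/λ = 6.626 × 10⁻³⁴ / 2.940 × 10⁻¹² = 2.254 × 10⁻²² kg·m/s.
KE = p²/(2m) = (2.254 × 10⁻²²)² / (2 × 1.673 × 10⁻²⁷) = 1.518 × 10⁻¹⁷ J = 94.8 eV.

KE = 94.8 eV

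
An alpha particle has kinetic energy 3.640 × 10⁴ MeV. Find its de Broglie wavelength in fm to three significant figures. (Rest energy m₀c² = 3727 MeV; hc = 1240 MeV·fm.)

Total energy E = KE + m₀c² = 3.640 × 10⁴ + 3727 = 40127 MeV.
(pc)² = E² − (m₀c²)² = (40127)² − (3727)² = 1.596 × 10⁹ MeV², so pc = 3.995 × 10⁴ MeV.
λ = hc/(pc) = 1240 MeV·fm / 3.995 × 10⁴ MeV = 0.0310 fm.

λ = 0.0310 fm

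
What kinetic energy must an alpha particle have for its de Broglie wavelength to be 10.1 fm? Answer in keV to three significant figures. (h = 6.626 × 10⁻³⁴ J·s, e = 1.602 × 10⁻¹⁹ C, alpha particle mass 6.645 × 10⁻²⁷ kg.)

p = h/λ = 6.626 × 10⁻³⁴ / 1.010 × 10⁻¹⁴ = 6.560 × 10⁻²⁰ kg·m/s.
KE = p²/(2m) = (6.560 × 10⁻²⁰)² / (2 × 6.645 × 10⁻²⁷) = 3.238 × 10⁻¹³ J = 2020 keV.

KE = 2020 keV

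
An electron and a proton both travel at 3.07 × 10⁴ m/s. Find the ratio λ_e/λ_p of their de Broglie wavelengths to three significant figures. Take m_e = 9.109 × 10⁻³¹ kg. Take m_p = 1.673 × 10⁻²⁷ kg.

At fixed v, p = mv so λ = h/(mv) ∝ 1/m.
λ_e/λ_p = m_p/m_e = 1.673 × 10⁻²⁷/9.109 × 10⁻³¹ = 1840.

λ_e/λ_p = 1840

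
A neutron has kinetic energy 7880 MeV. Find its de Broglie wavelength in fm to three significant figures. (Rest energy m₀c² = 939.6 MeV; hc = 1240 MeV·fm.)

λ = 0.141 fm

Total energy E = KE + m₀c² = 7880 + 939.6 = 8819.6 MeV.
(pc)² = E² − (m₀c²)² = (8819.6)² − (939.6)² = 7.690 × 10⁷ MeV², so pc = 8769 MeV.
λ = hc/(pc) = 1240 MeV·fm / 8769 MeV = 0.141 fm.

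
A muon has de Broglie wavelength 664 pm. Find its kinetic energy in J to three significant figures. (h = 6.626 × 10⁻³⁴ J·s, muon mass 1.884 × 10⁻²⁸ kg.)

p = h/λ = 6.626 × 10⁻³⁴ / 6.640 × 10⁻¹⁰ = 9.979 × 10⁻²⁵ kg·m/s.
KE = p²/(2m) = (9.979 × 10⁻²⁵)² / (2 × 1.884 × 10⁻²⁸) = 2.643 × 10⁻²¹ J = 2.64 × 10⁻²¹ J.

KE = 2.64 × 10⁻²¹ J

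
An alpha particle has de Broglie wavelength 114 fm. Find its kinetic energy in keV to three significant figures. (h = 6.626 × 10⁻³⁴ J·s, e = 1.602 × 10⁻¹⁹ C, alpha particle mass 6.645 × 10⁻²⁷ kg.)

KE = 15.9 keV

p = h/λ = 6.626 × 10⁻³⁴ / 1.140 × 10⁻¹³ = 5.812 × 10⁻²¹ kg·m/s.
KE = p²/(2m) = (5.812 × 10⁻²¹)² / (2 × 6.645 × 10⁻²⁷) = 2.542 × 10⁻¹⁵ J = 15.9 keV.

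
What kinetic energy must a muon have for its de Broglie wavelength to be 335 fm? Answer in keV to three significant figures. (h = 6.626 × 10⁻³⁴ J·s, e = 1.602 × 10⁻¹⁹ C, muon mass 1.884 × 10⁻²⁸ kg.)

p = h/λ = 6.626 × 10⁻³⁴ / 3.350 × 10⁻¹³ = 1.978 × 10⁻²¹ kg·m/s.
KE = p²/(2m) = (1.978 × 10⁻²¹)² / (2 × 1.884 × 10⁻²⁸) = 1.038 × 10⁻¹⁴ J = 64.8 keV.

KE = 64.8 keV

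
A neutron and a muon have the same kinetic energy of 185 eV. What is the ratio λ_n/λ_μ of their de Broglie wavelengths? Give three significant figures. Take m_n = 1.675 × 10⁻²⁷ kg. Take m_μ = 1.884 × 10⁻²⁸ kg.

λ_n/λ_μ = 0.335

At fixed KE, p = √(2mKE) so λ = h/p ∝ 1/√m.
λ_n/λ_μ = √(m_μ/m_n) = √(1.884 × 10⁻²⁸/1.675 × 10⁻²⁷) = √(0.1125) = 0.335.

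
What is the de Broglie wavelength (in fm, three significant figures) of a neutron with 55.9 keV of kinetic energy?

KE = 55.9 keV = 8.955 × 10⁻¹⁵ J.
p = √(2mKE) = √(2 × 1.675 × 10⁻²⁷ × 8.955 × 10⁻¹⁵) = 5.477 × 10⁻²¹ kg·m/s.
λ = h/p = 6.626 × 10⁻³⁴ / 5.477 × 10⁻²¹ = 1.21 × 10⁻¹³ m = 121 fm.

λ = 121 fm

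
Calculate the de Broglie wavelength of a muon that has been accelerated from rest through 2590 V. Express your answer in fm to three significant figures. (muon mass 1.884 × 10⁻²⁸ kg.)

λ = 1680 fm

KE = eV = 1.602 × 10⁻¹⁹ × 2590 = 4.149 × 10⁻¹⁶ J.
p = √(2mKE) = √(2 × 1.884 × 10⁻²⁸ × 4.149 × 10⁻¹⁶) = 3.954 × 10⁻²² kg·m/s.
λ = h/p = 6.626 × 10⁻³⁴ / 3.954 × 10⁻²² = 1.68 × 10⁻¹² m = 1680 fm.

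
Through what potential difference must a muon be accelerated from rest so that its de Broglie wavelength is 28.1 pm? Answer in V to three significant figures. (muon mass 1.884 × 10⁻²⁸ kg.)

V = 9.21 V

p = h/λ = 6.626 × 10⁻³⁴ / 2.810 × 10⁻¹¹ = 2.358 × 10⁻²³ kg·m/s.
KE = p²/(2m) = 1.476 × 10⁻¹⁸ J.
V = KE/e = 1.476 × 10⁻¹⁸ / (1.602 × 10⁻¹⁹) = 9.21 V.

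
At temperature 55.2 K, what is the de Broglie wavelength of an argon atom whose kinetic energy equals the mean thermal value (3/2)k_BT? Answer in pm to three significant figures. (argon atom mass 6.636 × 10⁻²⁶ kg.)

λ = 53.8 pm

KE = (3/2)k_BT = 1.5 × 1.381 × 10⁻²³ × 55.2 = 1.143 × 10⁻²¹ J.
p = √(2mKE) = √(2 × 6.636 × 10⁻²⁶ × 1.143 × 10⁻²¹) = 1.232 × 10⁻²³ kg·m/s.
λ = h/p = 5.38 × 10⁻¹¹ m = 53.8 pm.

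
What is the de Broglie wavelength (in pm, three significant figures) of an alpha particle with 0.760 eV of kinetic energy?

λ = 16.5 pm

KE = 0.760 eV = 1.218 × 10⁻¹⁹ J.
p = √(2mKE) = √(2 × 6.645 × 10⁻²⁷ × 1.218 × 10⁻¹⁹) = 4.023 × 10⁻²³ kg·m/s.
λ = h/p = 6.626 × 10⁻³⁴ / 4.023 × 10⁻²³ = 1.65 × 10⁻¹¹ m = 16.5 pm.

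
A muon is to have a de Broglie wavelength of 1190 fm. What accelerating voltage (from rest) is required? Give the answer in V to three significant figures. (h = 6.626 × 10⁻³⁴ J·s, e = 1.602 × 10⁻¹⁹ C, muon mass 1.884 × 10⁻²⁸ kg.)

p = h/λ = 6.626 × 10⁻³⁴ / 1.190 × 10⁻¹² = 5.568 × 10⁻²² kg·m/s.
KE = p²/(2m) = 8.228 × 10⁻¹⁶ J.
V = KE/e = 8.228 × 10⁻¹⁶ / (1.602 × 10⁻¹⁹) = 5140 V.

V = 5140 V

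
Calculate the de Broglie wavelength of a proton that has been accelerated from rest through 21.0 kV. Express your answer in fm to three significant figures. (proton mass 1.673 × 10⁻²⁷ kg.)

KE = eV = 1.602 × 10⁻¹⁹ × 2.100 × 10⁴ = 3.364 × 10⁻¹⁵ J.
p = √(2mKE) = √(2 × 1.673 × 10⁻²⁷ × 3.364 × 10⁻¹⁵) = 3.355 × 10⁻²¹ kg·m/s.
λ = h/p = 6.626 × 10⁻³⁴ / 3.355 × 10⁻²¹ = 1.97 × 10⁻¹³ m = 197 fm.

λ = 197 fm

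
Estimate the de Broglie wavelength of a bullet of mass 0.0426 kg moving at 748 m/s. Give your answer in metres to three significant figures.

p = mv = 0.0426 × 748 = 3.186 × 10¹ kg·m/s.
λ = h/p = 6.626 × 10⁻³⁴ / 3.186 × 10¹ = 2.08 × 10⁻³⁵ m.

λ = 2.08 × 10⁻³⁵ m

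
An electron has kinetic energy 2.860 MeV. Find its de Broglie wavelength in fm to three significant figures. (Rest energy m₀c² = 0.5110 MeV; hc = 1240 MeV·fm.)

Total energy E = KE + m₀c² = 2.860 + 0.5110 = 3.3710 MeV.
(pc)² = E² − (m₀c²)² = (3.3710)² − (0.5110)² = 11.10 MeV², so pc = 3.332 MeV.
λ = hc/(pc) = 1240 MeV·fm / 3.332 MeV = 372 fm.

λ = 372 fm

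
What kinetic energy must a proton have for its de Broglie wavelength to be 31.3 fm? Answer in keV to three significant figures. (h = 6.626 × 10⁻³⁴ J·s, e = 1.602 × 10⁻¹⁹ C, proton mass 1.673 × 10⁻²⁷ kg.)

p = h/λ = 6.626 × 10⁻³⁴ / 3.130 × 10⁻¹⁴ = 2.117 × 10⁻²⁰ kg·m/s.
KE = p²/(2m) = (2.117 × 10⁻²⁰)² / (2 × 1.673 × 10⁻²⁷) = 1.339 × 10⁻¹³ J = 836 keV.

KE = 836 keV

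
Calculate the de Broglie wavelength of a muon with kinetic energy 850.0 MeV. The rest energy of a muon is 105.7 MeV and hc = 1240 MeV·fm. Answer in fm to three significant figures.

λ = 1.31 fm

Total energy E = KE + m₀c² = 850.0 + 105.7 = 955.7 MeV.
(pc)² = E² − (m₀c²)² = (955.7)² − (105.7)² = 9.022 × 10⁵ MeV², so pc = 949.8 MeV.
λ = hc/(pc) = 1240 MeV·fm / 949.8 MeV = 1.31 fm.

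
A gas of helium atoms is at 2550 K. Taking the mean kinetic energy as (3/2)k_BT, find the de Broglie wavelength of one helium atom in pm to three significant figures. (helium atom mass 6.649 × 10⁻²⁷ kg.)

λ = 25.0 pm

KE = (3/2)k_BT = 1.5 × 1.381 × 10⁻²³ × 2550 = 5.282 × 10⁻²⁰ J.
p = √(2mKE) = √(2 × 6.649 × 10⁻²⁷ × 5.282 × 10⁻²⁰) = 2.650 × 10⁻²³ kg·m/s.
λ = h/p = 2.50 × 10⁻¹¹ m = 25.0 pm.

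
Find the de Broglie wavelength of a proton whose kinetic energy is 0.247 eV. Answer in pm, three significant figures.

λ = 57.6 pm

KE = 0.247 eV = 3.957 × 10⁻²⁰ J.
p = √(2mKE) = √(2 × 1.673 × 10⁻²⁷ × 3.957 × 10⁻²⁰) = 1.151 × 10⁻²³ kg·m/s.
λ = h/p = 6.626 × 10⁻³⁴ / 1.151 × 10⁻²³ = 5.76 × 10⁻¹¹ m = 57.6 pm.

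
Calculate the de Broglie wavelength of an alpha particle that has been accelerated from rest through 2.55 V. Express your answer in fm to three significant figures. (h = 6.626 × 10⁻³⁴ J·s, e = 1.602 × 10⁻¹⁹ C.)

KE = 2eV = 2 × 1.602 × 10⁻¹⁹ × 2.550 = 8.170 × 10⁻¹⁹ J.
p = √(2mKE) = √(2 × 6.645 × 10⁻²⁷ × 8.170 × 10⁻¹⁹) = 1.042 × 10⁻²² kg·m/s.
λ = h/p = 6.626 × 10⁻³⁴ / 1.042 × 10⁻²² = 6.36 × 10⁻¹² m = 6360 fm.

λ = 6360 fm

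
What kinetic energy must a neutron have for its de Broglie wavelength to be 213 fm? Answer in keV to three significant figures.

p = h/λ = 6.626 × 10⁻³⁴ / 2.130 × 10⁻¹³ = 3.111 × 10⁻²¹ kg·m/s.
KE = p²/(2m) = (3.111 × 10⁻²¹)² / (2 × 1.675 × 10⁻²⁷) = 2.889 × 10⁻¹⁵ J = 18.0 keV.

KE = 18.0 keV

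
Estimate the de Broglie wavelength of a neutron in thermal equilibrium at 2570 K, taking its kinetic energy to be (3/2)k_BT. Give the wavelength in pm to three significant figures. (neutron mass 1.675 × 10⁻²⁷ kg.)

KE = (3/2)k_BT = 1.5 × 1.381 × 10⁻²³ × 2570 = 5.324 × 10⁻²⁰ J.
p = √(2mKE) = √(2 × 1.675 × 10⁻²⁷ × 5.324 × 10⁻²⁰) = 1.335 × 10⁻²³ kg·m/s.
λ = h/p = 4.96 × 10⁻¹¹ m = 49.6 pm.

λ = 49.6 pm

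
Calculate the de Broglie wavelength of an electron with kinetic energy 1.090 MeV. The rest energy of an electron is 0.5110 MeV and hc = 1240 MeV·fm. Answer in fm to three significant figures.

Total energy E = KE + m₀c² = 1.090 + 0.5110 = 1.6010 MeV.
(pc)² = E² − (m₀c²)² = (1.6010)² − (0.5110)² = 2.302 MeV², so pc = 1.517 MeV.
λ = hc/(pc) = 1240 MeV·fm / 1.517 MeV = 817 fm.

λ = 817 fm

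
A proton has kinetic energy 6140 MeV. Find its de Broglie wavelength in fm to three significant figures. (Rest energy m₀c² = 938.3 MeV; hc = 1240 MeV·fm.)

λ = 0.177 fm

Total energy E = KE + m₀c² = 6140 + 938.3 = 7078.3 MeV.
(pc)² = E² − (m₀c²)² = (7078.3)² − (938.3)² = 4.922 × 10⁷ MeV², so pc = 7016 MeV.
λ = hc/(pc) = 1240 MeV·fm / 7016 MeV = 0.177 fm.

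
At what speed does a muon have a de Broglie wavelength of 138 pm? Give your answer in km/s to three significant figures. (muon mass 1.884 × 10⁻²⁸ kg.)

v = 25.5 km/s

p = h/λ = 6.626 × 10⁻³⁴ / 1.380 × 10⁻¹⁰ = 4.801 × 10⁻²⁴ kg·m/s.
v = p/m = 4.801 × 10⁻²⁴ / 1.884 × 10⁻²⁸ = 2.55 × 10⁴ m/s = 25.5 km/s.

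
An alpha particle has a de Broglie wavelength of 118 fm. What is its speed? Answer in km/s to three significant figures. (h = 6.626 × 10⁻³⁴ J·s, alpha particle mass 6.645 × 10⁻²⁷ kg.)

v = 845 km/s

p = h/λ = 6.626 × 10⁻³⁴ / 1.180 × 10⁻¹³ = 5.615 × 10⁻²¹ kg·m/s.
v = p/m = 5.615 × 10⁻²¹ / 6.645 × 10⁻²⁷ = 8.45 × 10⁵ m/s = 845 km/s.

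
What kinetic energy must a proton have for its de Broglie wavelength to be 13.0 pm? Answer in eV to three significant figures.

KE = 4.85 eV

p = h/λ = 6.626 × 10⁻³⁴ / 1.300 × 10⁻¹¹ = 5.097 × 10⁻²³ kg·m/s.
KE = p²/(2m) = (5.097 × 10⁻²³)² / (2 × 1.673 × 10⁻²⁷) = 7.764 × 10⁻¹⁹ J = 4.85 eV.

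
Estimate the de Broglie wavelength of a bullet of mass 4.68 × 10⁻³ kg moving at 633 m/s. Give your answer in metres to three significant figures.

λ = 2.24 × 10⁻³⁴ m

p = mv = 4.68 × 10⁻³ × 633 = 2.962 kg·m/s.
λ = h/p = 6.626 × 10⁻³⁴ / 2.962 = 2.24 × 10⁻³⁴ m.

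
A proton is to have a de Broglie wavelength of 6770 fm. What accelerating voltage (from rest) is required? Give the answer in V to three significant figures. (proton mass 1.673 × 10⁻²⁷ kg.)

p = h/λ = 6.626 × 10⁻³⁴ / 6.770 × 10⁻¹² = 9.787 × 10⁻²³ kg·m/s.
KE = p²/(2m) = 2.863 × 10⁻¹⁸ J.
V = KE/e = 2.863 × 10⁻¹⁸ / (1.602 × 10⁻¹⁹) = 17.9 V.

V = 17.9 V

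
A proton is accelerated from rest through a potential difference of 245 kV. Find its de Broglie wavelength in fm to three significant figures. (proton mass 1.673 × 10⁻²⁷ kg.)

λ = 57.8 fm

KE = eV = 1.602 × 10⁻¹⁹ × 2.450 × 10⁵ = 3.925 × 10⁻¹⁴ J.
p = √(2mKE) = √(2 × 1.673 × 10⁻²⁷ × 3.925 × 10⁻¹⁴) = 1.146 × 10⁻²⁰ kg·m/s.
λ = h/p = 6.626 × 10⁻³⁴ / 1.146 × 10⁻²⁰ = 5.78 × 10⁻¹⁴ m = 57.8 fm.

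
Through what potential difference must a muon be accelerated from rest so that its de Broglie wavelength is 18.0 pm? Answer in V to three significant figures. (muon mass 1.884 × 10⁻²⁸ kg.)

V = 22.4 V

p = h/λ = 6.626 × 10⁻³⁴ / 1.800 × 10⁻¹¹ = 3.681 × 10⁻²³ kg·m/s.
KE = p²/(2m) = 3.596 × 10⁻¹⁸ J.
V = KE/e = 3.596 × 10⁻¹⁸ / (1.602 × 10⁻¹⁹) = 22.4 V.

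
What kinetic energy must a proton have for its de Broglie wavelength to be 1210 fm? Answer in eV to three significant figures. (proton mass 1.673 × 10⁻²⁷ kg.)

KE = 559 eV

p = h/λ = 6.626 × 10⁻³⁴ / 1.210 × 10⁻¹² = 5.476 × 10⁻²² kg·m/s.
KE = p²/(2m) = (5.476 × 10⁻²²)² / (2 × 1.673 × 10⁻²⁷) = 8.962 × 10⁻¹⁷ J = 559 eV.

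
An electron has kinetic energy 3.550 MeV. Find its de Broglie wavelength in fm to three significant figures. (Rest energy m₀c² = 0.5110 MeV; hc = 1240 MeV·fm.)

Total energy E = KE + m₀c² = 3.550 + 0.5110 = 4.0610 MeV.
(pc)² = E² − (m₀c²)² = (4.0610)² − (0.5110)² = 16.23 MeV², so pc = 4.029 MeV.
λ = hc/(pc) = 1240 MeV·fm / 4.029 MeV = 308 fm.

λ = 308 fm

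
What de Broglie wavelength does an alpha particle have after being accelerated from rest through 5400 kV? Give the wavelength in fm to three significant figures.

KE = 2eV = 2 × 1.602 × 10⁻¹⁹ × 5.400 × 10⁶ = 1.730 × 10⁻¹² J.
p = √(2mKE) = √(2 × 6.645 × 10⁻²⁷ × 1.730 × 10⁻¹²) = 1.516 × 10⁻¹⁹ kg·m/s.
λ = h/p = 6.626 × 10⁻³⁴ / 1.516 × 10⁻¹⁹ = 4.37 × 10⁻¹⁵ m = 4.37 fm.

λ = 4.37 fm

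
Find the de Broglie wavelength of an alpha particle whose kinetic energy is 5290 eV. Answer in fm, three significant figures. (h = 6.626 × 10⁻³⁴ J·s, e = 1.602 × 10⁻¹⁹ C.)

λ = 197 fm

KE = 5290 eV = 8.475 × 10⁻¹⁶ J.
p = √(2mKE) = √(2 × 6.645 × 10⁻²⁷ × 8.475 × 10⁻¹⁶) = 3.356 × 10⁻²¹ kg·m/s.
λ = h/p = 6.626 × 10⁻³⁴ / 3.356 × 10⁻²¹ = 1.97 × 10⁻¹³ m = 197 fm.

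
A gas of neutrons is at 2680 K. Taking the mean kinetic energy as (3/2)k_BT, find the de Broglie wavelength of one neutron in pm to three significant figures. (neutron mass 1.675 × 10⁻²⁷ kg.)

λ = 48.6 pm

KE = (3/2)k_BT = 1.5 × 1.381 × 10⁻²³ × 2680 = 5.552 × 10⁻²⁰ J.
p = √(2mKE) = √(2 × 1.675 × 10⁻²⁷ × 5.552 × 10⁻²⁰) = 1.364 × 10⁻²³ kg·m/s.
λ = h/p = 4.86 × 10⁻¹¹ m = 48.6 pm.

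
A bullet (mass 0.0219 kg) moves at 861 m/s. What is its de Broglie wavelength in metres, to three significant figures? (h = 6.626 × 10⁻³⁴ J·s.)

p = mv = 0.0219 × 861 = 1.886 × 10¹ kg·m/s.
λ = h/p = 6.626 × 10⁻³⁴ / 1.886 × 10¹ = 3.51 × 10⁻³⁵ m.

λ = 3.51 × 10⁻³⁵ m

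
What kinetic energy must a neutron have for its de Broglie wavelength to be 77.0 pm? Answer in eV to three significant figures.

KE = 0.138 eV

p = h/λ = 6.626 × 10⁻³⁴ / 7.700 × 10⁻¹¹ = 8.605 × 10⁻²⁴ kg·m/s.
KE = p²/(2m) = (8.605 × 10⁻²⁴)² / (2 × 1.675 × 10⁻²⁷) = 2.210 × 10⁻²⁰ J = 0.138 eV.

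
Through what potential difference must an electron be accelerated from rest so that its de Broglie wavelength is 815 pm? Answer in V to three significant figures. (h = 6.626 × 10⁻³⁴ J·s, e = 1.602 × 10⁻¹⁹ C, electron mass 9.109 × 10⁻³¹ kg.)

p = h/λ = 6.626 × 10⁻³⁴ / 8.150 × 10⁻¹⁰ = 8.130 × 10⁻²⁵ kg·m/s.
KE = p²/(2m) = 3.628 × 10⁻¹⁹ J.
V = KE/e = 3.628 × 10⁻¹⁹ / (1.602 × 10⁻¹⁹) = 2.26 V.

V = 2.26 V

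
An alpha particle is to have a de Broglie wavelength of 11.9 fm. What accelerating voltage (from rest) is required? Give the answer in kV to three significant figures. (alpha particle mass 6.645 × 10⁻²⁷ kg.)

V = 728 kV

p = h/λ = 6.626 × 10⁻³⁴ / 1.190 × 10⁻¹⁴ = 5.568 × 10⁻²⁰ kg·m/s.
KE = p²/(2m) = 2.333 × 10⁻¹³ J.
V = KE/2e = 2.333 × 10⁻¹³ / (2 × 1.602 × 10⁻¹⁹) = 728 kV.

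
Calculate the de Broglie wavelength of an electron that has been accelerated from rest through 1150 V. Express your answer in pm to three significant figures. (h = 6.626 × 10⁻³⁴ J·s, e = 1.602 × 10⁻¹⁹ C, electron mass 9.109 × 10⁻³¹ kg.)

λ = 36.2 pm

KE = eV = 1.602 × 10⁻¹⁹ × 1150 = 1.842 × 10⁻¹⁶ J.
p = √(2mKE) = √(2 × 9.109 × 10⁻³¹ × 1.842 × 10⁻¹⁶) = 1.832 × 10⁻²³ kg·m/s.
λ = h/p = 6.626 × 10⁻³⁴ / 1.832 × 10⁻²³ = 3.62 × 10⁻¹¹ m = 36.2 pm.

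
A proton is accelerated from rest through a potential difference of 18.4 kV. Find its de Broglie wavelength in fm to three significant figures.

λ = 211 fm

KE = eV = 1.602 × 10⁻¹⁹ × 1.840 × 10⁴ = 2.948 × 10⁻¹⁵ J.
p = √(2mKE) = √(2 × 1.673 × 10⁻²⁷ × 2.948 × 10⁻¹⁵) = 3.141 × 10⁻²¹ kg·m/s.
λ = h/p = 6.626 × 10⁻³⁴ / 3.141 × 10⁻²¹ = 2.11 × 10⁻¹³ m = 211 fm.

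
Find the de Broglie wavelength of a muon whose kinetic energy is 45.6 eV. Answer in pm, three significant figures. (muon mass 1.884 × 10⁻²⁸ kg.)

KE = 45.6 eV = 7.305 × 10⁻¹⁸ J.
p = √(2mKE) = √(2 × 1.884 × 10⁻²⁸ × 7.305 × 10⁻¹⁸) = 5.246 × 10⁻²³ kg·m/s.
λ = h/p = 6.626 × 10⁻³⁴ / 5.246 × 10⁻²³ = 1.26 × 10⁻¹¹ m = 12.6 pm.

λ = 12.6 pm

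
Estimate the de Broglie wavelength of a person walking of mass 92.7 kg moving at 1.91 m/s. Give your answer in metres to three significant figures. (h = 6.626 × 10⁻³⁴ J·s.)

λ = 3.74 × 10⁻³⁶ m

p = mv = 92.7 × 1.91 = 1.771 × 10² kg·m/s.
λ = h/p = 6.626 × 10⁻³⁴ / 1.771 × 10² = 3.74 × 10⁻³⁶ m.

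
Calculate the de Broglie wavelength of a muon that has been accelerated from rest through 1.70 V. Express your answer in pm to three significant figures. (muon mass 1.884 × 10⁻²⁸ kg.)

KE = eV = 1.602 × 10⁻¹⁹ × 1.700 = 2.723 × 10⁻¹⁹ J.
p = √(2mKE) = √(2 × 1.884 × 10⁻²⁸ × 2.723 × 10⁻¹⁹) = 1.013 × 10⁻²³ kg·m/s.
λ = h/p = 6.626 × 10⁻³⁴ / 1.013 × 10⁻²³ = 6.54 × 10⁻¹¹ m = 65.4 pm.

λ = 65.4 pm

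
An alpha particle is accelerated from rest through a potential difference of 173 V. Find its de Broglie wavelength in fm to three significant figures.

KE = 2eV = 2 × 1.602 × 10⁻¹⁹ × 173.0 = 5.543 × 10⁻¹⁷ J.
p = √(2mKE) = √(2 × 6.645 × 10⁻²⁷ × 5.543 × 10⁻¹⁷) = 8.583 × 10⁻²² kg·m/s.
λ = h/p = 6.626 × 10⁻³⁴ / 8.583 × 10⁻²² = 7.72 × 10⁻¹³ m = 772 fm.

λ = 772 fm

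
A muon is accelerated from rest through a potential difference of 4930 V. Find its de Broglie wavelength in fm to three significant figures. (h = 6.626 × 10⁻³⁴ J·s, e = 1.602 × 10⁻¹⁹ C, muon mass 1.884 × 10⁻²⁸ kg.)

λ = 1210 fm

KE = eV = 1.602 × 10⁻¹⁹ × 4930 = 7.898 × 10⁻¹⁶ J.
p = √(2mKE) = √(2 × 1.884 × 10⁻²⁸ × 7.898 × 10⁻¹⁶) = 5.455 × 10⁻²² kg·m/s.
λ = h/p = 6.626 × 10⁻³⁴ / 5.455 × 10⁻²² = 1.21 × 10⁻¹² m = 1210 fm.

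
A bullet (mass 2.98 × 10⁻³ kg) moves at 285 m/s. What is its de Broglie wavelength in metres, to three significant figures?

p = mv = 2.98 × 10⁻³ × 285 = 8.493 × 10⁻¹ kg·m/s.
λ = h/p = 6.626 × 10⁻³⁴ / 8.493 × 10⁻¹ = 7.80 × 10⁻³⁴ m.

λ = 7.80 × 10⁻³⁴ m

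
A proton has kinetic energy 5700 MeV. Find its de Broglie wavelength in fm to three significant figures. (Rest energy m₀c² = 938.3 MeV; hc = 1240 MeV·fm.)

Total energy E = KE + m₀c² = 5700 + 938.3 = 6638.3 MeV.
(pc)² = E² − (m₀c²)² = (6638.3)² − (938.3)² = 4.319 × 10⁷ MeV², so pc = 6572 MeV.
λ = hc/(pc) = 1240 MeV·fm / 6572 MeV = 0.189 fm.

λ = 0.189 fm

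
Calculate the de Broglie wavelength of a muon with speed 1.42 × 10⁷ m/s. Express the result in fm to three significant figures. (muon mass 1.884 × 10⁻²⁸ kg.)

λ = 248 fm

p = mv = 1.884 × 10⁻²⁸ × 1.42 × 10⁷ = 2.675 × 10⁻²¹ kg·m/s.
λ = h/p = 6.626 × 10⁻³⁴ / 2.675 × 10⁻²¹ = 2.48 × 10⁻¹³ m = 248 fm.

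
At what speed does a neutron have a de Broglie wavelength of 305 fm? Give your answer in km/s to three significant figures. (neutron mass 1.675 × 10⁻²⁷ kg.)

p = h/λ = 6.626 × 10⁻³⁴ / 3.050 × 10⁻¹³ = 2.172 × 10⁻²¹ kg·m/s.
v = p/m = 2.172 × 10⁻²¹ / 1.675 × 10⁻²⁷ = 1.30 × 10⁶ m/s = 1300 km/s.

v = 1300 km/s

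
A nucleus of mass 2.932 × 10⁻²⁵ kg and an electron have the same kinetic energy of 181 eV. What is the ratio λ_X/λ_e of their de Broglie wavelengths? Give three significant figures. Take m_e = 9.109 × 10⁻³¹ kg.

At fixed KE, p = √(2mKE) so λ = h/p ∝ 1/√m.
λ_X/λ_e = √(m_e/m_X) = √(9.109 × 10⁻³¹/2.932 × 10⁻²⁵) = √(3.107 × 10⁻⁶) = 1.76 × 10⁻³.

λ_X/λ_e = 1.76 × 10⁻³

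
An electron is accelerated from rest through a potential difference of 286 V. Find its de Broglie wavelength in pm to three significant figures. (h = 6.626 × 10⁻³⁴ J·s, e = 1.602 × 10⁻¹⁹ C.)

KE = eV = 1.602 × 10⁻¹⁹ × 286.0 = 4.582 × 10⁻¹⁷ J.
p = √(2mKE) = √(2 × 9.109 × 10⁻³¹ × 4.582 × 10⁻¹⁷) = 9.136 × 10⁻²⁴ kg·m/s.
λ = h/p = 6.626 × 10⁻³⁴ / 9.136 × 10⁻²⁴ = 7.25 × 10⁻¹¹ m = 72.5 pm.

λ = 72.5 pm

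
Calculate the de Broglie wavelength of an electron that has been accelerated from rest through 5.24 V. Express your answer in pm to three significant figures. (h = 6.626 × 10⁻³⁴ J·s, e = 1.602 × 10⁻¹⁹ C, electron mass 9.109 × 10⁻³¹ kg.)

KE = eV = 1.602 × 10⁻¹⁹ × 5.240 = 8.394 × 10⁻¹⁹ J.
p = √(2mKE) = √(2 × 9.109 × 10⁻³¹ × 8.394 × 10⁻¹⁹) = 1.237 × 10⁻²⁴ kg·m/s.
λ = h/p = 6.626 × 10⁻³⁴ / 1.237 × 10⁻²⁴ = 5.36 × 10⁻¹⁰ m = 536 pm.

λ = 536 pm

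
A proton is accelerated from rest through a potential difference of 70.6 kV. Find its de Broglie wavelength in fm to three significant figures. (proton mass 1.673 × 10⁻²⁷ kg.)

KE = eV = 1.602 × 10⁻¹⁹ × 7.060 × 10⁴ = 1.131 × 10⁻¹⁴ J.
p = √(2mKE) = √(2 × 1.673 × 10⁻²⁷ × 1.131 × 10⁻¹⁴) = 6.152 × 10⁻²¹ kg·m/s.
λ = h/p = 6.626 × 10⁻³⁴ / 6.152 × 10⁻²¹ = 1.08 × 10⁻¹³ m = 108 fm.

λ = 108 fm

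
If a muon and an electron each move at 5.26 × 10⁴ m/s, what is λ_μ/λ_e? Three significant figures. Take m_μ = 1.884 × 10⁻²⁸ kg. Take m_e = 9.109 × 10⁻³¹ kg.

λ_μ/λ_e = 4.83 × 10⁻³

At fixed v, p = mv so λ = h/(mv) ∝ 1/m.
λ_μ/λ_e = m_e/m_μ = 9.109 × 10⁻³¹/1.884 × 10⁻²⁸ = 4.83 × 10⁻³.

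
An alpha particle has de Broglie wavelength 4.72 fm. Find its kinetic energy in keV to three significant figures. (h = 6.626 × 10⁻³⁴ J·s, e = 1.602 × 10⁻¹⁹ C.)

KE = 9260 keV

p = h/λ = 6.626 × 10⁻³⁴ / 4.720 × 10⁻¹⁵ = 1.404 × 10⁻¹⁹ kg·m/s.
KE = p²/(2m) = (1.404 × 10⁻¹⁹)² / (2 × 6.645 × 10⁻²⁷) = 1.483 × 10⁻¹² J = 9260 keV.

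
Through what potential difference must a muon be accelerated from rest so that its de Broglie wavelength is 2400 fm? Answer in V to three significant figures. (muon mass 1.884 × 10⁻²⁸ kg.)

p = h/λ = 6.626 × 10⁻³⁴ / 2.400 × 10⁻¹² = 2.761 × 10⁻²² kg·m/s.
KE = p²/(2m) = 2.023 × 10⁻¹⁶ J.
V = KE/e = 2.023 × 10⁻¹⁶ / (1.602 × 10⁻¹⁹) = 1260 V.

V = 1260 V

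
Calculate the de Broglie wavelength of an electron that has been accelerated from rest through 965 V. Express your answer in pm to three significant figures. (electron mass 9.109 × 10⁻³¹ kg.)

λ = 39.5 pm

KE = eV = 1.602 × 10⁻¹⁹ × 965.0 = 1.546 × 10⁻¹⁶ J.
p = √(2mKE) = √(2 × 9.109 × 10⁻³¹ × 1.546 × 10⁻¹⁶) = 1.678 × 10⁻²³ kg·m/s.
λ = h/p = 6.626 × 10⁻³⁴ / 1.678 × 10⁻²³ = 3.95 × 10⁻¹¹ m = 39.5 pm.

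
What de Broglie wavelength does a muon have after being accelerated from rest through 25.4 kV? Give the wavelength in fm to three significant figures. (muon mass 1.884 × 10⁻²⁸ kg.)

λ = 535 fm

KE = eV = 1.602 × 10⁻¹⁹ × 2.540 × 10⁴ = 4.069 × 10⁻¹⁵ J.
p = √(2mKE) = √(2 × 1.884 × 10⁻²⁸ × 4.069 × 10⁻¹⁵) = 1.238 × 10⁻²¹ kg·m/s.
λ = h/p = 6.626 × 10⁻³⁴ / 1.238 × 10⁻²¹ = 5.35 × 10⁻¹³ m = 535 fm.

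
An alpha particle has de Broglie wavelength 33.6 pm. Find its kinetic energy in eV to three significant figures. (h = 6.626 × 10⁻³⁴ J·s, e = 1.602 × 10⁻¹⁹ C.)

p = h/λ = 6.626 × 10⁻³⁴ / 3.360 × 10⁻¹¹ = 1.972 × 10⁻²³ kg·m/s.
KE = p²/(2m) = (1.972 × 10⁻²³)² / (2 × 6.645 × 10⁻²⁷) = 2.926 × 10⁻²⁰ J = 0.183 eV.

KE = 0.183 eV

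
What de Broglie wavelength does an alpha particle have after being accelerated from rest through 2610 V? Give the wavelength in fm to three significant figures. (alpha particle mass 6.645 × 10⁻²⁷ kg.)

KE = 2eV = 2 × 1.602 × 10⁻¹⁹ × 2610 = 8.362 × 10⁻¹⁶ J.
p = √(2mKE) = √(2 × 6.645 × 10⁻²⁷ × 8.362 × 10⁻¹⁶) = 3.334 × 10⁻²¹ kg·m/s.
λ = h/p = 6.626 × 10⁻³⁴ / 3.334 × 10⁻²¹ = 1.99 × 10⁻¹³ m = 199 fm.

λ = 199 fm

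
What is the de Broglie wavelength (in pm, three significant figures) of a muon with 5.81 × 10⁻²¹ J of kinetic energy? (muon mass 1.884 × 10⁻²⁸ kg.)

p = √(2mKE) = √(2 × 1.884 × 10⁻²⁸ × 5.810 × 10⁻²¹) = 1.480 × 10⁻²⁴ kg·m/s.
λ = h/p = 6.626 × 10⁻³⁴ / 1.480 × 10⁻²⁴ = 4.48 × 10⁻¹⁰ m = 448 pm.

λ = 448 pm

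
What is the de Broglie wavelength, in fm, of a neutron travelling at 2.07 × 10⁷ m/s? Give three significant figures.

p = mv = 1.675 × 10⁻²⁷ × 2.07 × 10⁷ = 3.467 × 10⁻²⁰ kg·m/s.
λ = h/p = 6.626 × 10⁻³⁴ / 3.467 × 10⁻²⁰ = 1.91 × 10⁻¹⁴ m = 19.1 fm.

λ = 19.1 fm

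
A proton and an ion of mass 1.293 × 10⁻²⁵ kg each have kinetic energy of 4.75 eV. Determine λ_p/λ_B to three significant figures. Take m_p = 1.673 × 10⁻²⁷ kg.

λ_p/λ_B = 8.79

At fixed KE, p = √(2mKE) so λ = h/p ∝ 1/√m.
λ_p/λ_B = √(m_B/m_p) = √(1.293 × 10⁻²⁵/1.673 × 10⁻²⁷) = √(77.29) = 8.79.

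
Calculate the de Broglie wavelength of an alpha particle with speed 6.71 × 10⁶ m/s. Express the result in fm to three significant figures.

p = mv = 6.645 × 10⁻²⁷ × 6.71 × 10⁶ = 4.459 × 10⁻²⁰ kg·m/s.
λ = h/p = 6.626 × 10⁻³⁴ / 4.459 × 10⁻²⁰ = 1.49 × 10⁻¹⁴ m = 14.9 fm.

λ = 14.9 fm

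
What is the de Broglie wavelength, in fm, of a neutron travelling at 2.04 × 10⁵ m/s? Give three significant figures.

p = mv = 1.675 × 10⁻²⁷ × 2.04 × 10⁵ = 3.417 × 10⁻²² kg·m/s.
λ = h/p = 6.626 × 10⁻³⁴ / 3.417 × 10⁻²² = 1.94 × 10⁻¹² m = 1940 fm.

λ = 1940 fm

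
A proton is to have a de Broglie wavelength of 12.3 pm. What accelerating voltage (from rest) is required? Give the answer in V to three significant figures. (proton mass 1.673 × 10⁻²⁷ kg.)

p = h/λ = 6.626 × 10⁻³⁴ / 1.230 × 10⁻¹¹ = 5.387 × 10⁻²³ kg·m/s.
KE = p²/(2m) = 8.673 × 10⁻¹⁹ J.
V = KE/e = 8.673 × 10⁻¹⁹ / (1.602 × 10⁻¹⁹) = 5.41 V.

V = 5.41 V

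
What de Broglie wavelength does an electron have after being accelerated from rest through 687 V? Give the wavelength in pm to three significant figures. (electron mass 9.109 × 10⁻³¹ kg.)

KE = eV = 1.602 × 10⁻¹⁹ × 687.0 = 1.101 × 10⁻¹⁶ J.
p = √(2mKE) = √(2 × 9.109 × 10⁻³¹ × 1.101 × 10⁻¹⁶) = 1.416 × 10⁻²³ kg·m/s.
λ = h/p = 6.626 × 10⁻³⁴ / 1.416 × 10⁻²³ = 4.68 × 10⁻¹¹ m = 46.8 pm.

λ = 46.8 pm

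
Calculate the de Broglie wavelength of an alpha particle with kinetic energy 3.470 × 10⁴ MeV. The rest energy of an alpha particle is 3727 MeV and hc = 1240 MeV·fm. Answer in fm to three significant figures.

λ = 0.0324 fm

Total energy E = KE + m₀c² = 3.470 × 10⁴ + 3727 = 38427 MeV.
(pc)² = E² − (m₀c²)² = (38427)² − (3727)² = 1.463 × 10⁹ MeV², so pc = 3.825 × 10⁴ MeV.
λ = hc/(pc) = 1240 MeV·fm / 3.825 × 10⁴ MeV = 0.0324 fm.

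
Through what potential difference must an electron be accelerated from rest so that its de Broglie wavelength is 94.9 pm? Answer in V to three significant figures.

p = h/λ = 6.626 × 10⁻³⁴ / 9.490 × 10⁻¹¹ = 6.982 × 10⁻²⁴ kg·m/s.
KE = p²/(2m) = 2.676 × 10⁻¹⁷ J.
V = KE/e = 2.676 × 10⁻¹⁷ / (1.602 × 10⁻¹⁹) = 167 V.

V = 167 V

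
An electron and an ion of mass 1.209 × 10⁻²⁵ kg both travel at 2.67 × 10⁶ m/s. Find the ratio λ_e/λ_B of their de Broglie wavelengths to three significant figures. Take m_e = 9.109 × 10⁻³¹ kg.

At fixed v, p = mv so λ = h/(mv) ∝ 1/m.
λ_e/λ_B = m_B/m_e = 1.209 × 10⁻²⁵/9.109 × 10⁻³¹ = 1.33 × 10⁵.

λ_e/λ_B = 1.33 × 10⁵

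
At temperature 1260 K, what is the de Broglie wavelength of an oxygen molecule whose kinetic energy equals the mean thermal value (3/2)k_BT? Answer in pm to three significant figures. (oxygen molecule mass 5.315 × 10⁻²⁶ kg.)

λ = 12.6 pm

KE = (3/2)k_BT = 1.5 × 1.381 × 10⁻²³ × 1260 = 2.610 × 10⁻²⁰ J.
p = √(2mKE) = √(2 × 5.315 × 10⁻²⁶ × 2.610 × 10⁻²⁰) = 5.267 × 10⁻²³ kg·m/s.
λ = h/p = 1.26 × 10⁻¹¹ m = 12.6 pm.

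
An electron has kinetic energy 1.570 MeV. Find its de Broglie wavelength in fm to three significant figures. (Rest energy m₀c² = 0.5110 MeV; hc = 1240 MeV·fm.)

Total energy E = KE + m₀c² = 1.570 + 0.5110 = 2.0810 MeV.
(pc)² = E² − (m₀c²)² = (2.0810)² − (0.5110)² = 4.069 MeV², so pc = 2.017 MeV.
λ = hc/(pc) = 1240 MeV·fm / 2.017 MeV = 615 fm.

λ = 615 fm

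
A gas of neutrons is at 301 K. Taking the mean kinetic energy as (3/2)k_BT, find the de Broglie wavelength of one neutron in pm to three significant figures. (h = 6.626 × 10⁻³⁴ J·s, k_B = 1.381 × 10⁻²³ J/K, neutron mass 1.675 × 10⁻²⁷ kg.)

KE = (3/2)k_BT = 1.5 × 1.381 × 10⁻²³ × 301 = 6.235 × 10⁻²¹ J.
p = √(2mKE) = √(2 × 1.675 × 10⁻²⁷ × 6.235 × 10⁻²¹) = 4.570 × 10⁻²⁴ kg·m/s.
λ = h/p = 1.45 × 10⁻¹⁰ m = 145 pm.

λ = 145 pm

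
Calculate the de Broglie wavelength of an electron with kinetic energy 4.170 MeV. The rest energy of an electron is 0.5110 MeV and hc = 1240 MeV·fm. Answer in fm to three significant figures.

λ = 266 fm

Total energy E = KE + m₀c² = 4.170 + 0.5110 = 4.6810 MeV.
(pc)² = E² − (m₀c²)² = (4.6810)² − (0.5110)² = 21.65 MeV², so pc = 4.653 MeV.
λ = hc/(pc) = 1240 MeV·fm / 4.653 MeV = 266 fm.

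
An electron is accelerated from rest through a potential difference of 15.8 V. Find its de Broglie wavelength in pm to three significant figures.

λ = 309 pm

KE = eV = 1.602 × 10⁻¹⁹ × 15.80 = 2.531 × 10⁻¹⁸ J.
p = √(2mKE) = √(2 × 9.109 × 10⁻³¹ × 2.531 × 10⁻¹⁸) = 2.147 × 10⁻²⁴ kg·m/s.
λ = h/p = 6.626 × 10⁻³⁴ / 2.147 × 10⁻²⁴ = 3.09 × 10⁻¹⁰ m = 309 pm.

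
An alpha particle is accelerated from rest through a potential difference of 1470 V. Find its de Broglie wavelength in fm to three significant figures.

KE = 2eV = 2 × 1.602 × 10⁻¹⁹ × 1470 = 4.710 × 10⁻¹⁶ J.
p = √(2mKE) = √(2 × 6.645 × 10⁻²⁷ × 4.710 × 10⁻¹⁶) = 2.502 × 10⁻²¹ kg·m/s.
λ = h/p = 6.626 × 10⁻³⁴ / 2.502 × 10⁻²¹ = 2.65 × 10⁻¹³ m = 265 fm.

λ = 265 fm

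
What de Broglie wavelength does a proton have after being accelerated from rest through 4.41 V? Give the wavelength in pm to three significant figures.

KE = eV = 1.602 × 10⁻¹⁹ × 4.410 = 7.065 × 10⁻¹⁹ J.
p = √(2mKE) = √(2 × 1.673 × 10⁻²⁷ × 7.065 × 10⁻¹⁹) = 4.862 × 10⁻²³ kg·m/s.
λ = h/p = 6.626 × 10⁻³⁴ / 4.862 × 10⁻²³ = 1.36 × 10⁻¹¹ m = 13.6 pm.

λ = 13.6 pm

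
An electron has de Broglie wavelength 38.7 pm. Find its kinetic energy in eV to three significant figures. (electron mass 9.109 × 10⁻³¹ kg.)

KE = 1000 eV

p = h/λ = 6.626 × 10⁻³⁴ / 3.870 × 10⁻¹¹ = 1.712 × 10⁻²³ kg·m/s.
KE = p²/(2m) = (1.712 × 10⁻²³)² / (2 × 9.109 × 10⁻³¹) = 1.609 × 10⁻¹⁶ J = 1000 eV.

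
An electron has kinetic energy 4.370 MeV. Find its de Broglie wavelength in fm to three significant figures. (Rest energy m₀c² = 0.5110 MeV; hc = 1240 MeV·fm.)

Total energy E = KE + m₀c² = 4.370 + 0.5110 = 4.8810 MeV.
(pc)² = E² − (m₀c²)² = (4.8810)² − (0.5110)² = 23.56 MeV², so pc = 4.854 MeV.
λ = hc/(pc) = 1240 MeV·fm / 4.854 MeV = 255 fm.

λ = 255 fm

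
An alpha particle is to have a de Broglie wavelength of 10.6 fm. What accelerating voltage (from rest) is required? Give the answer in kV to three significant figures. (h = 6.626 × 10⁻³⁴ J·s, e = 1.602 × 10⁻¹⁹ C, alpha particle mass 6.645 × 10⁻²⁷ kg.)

V = 918 kV

p = h/λ = 6.626 × 10⁻³⁴ / 1.060 × 10⁻¹⁴ = 6.251 × 10⁻²⁰ kg·m/s.
KE = p²/(2m) = 2.940 × 10⁻¹³ J.
V = KE/2e = 2.940 × 10⁻¹³ / (2 × 1.602 × 10⁻¹⁹) = 918 kV.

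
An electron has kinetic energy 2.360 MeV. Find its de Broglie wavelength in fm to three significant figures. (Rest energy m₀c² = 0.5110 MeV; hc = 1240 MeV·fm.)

Total energy E = KE + m₀c² = 2.360 + 0.5110 = 2.8710 MeV.
(pc)² = E² − (m₀c²)² = (2.8710)² − (0.5110)² = 7.982 MeV², so pc = 2.825 MeV.
λ = hc/(pc) = 1240 MeV·fm / 2.825 MeV = 439 fm.

λ = 439 fm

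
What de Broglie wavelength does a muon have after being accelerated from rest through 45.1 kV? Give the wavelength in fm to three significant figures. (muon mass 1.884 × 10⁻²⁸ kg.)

λ = 402 fm

KE = eV = 1.602 × 10⁻¹⁹ × 4.510 × 10⁴ = 7.225 × 10⁻¹⁵ J.
p = √(2mKE) = √(2 × 1.884 × 10⁻²⁸ × 7.225 × 10⁻¹⁵) = 1.650 × 10⁻²¹ kg·m/s.
λ = h/p = 6.626 × 10⁻³⁴ / 1.650 × 10⁻²¹ = 4.02 × 10⁻¹³ m = 402 fm.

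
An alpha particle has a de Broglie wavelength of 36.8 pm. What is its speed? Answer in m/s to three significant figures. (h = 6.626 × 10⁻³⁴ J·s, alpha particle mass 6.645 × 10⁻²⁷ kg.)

p = h/λ = 6.626 × 10⁻³⁴ / 3.680 × 10⁻¹¹ = 1.801 × 10⁻²³ kg·m/s.
v = p/m = 1.801 × 10⁻²³ / 6.645 × 10⁻²⁷ = 2.71 × 10³ m/s = 2710 m/s.

v = 2710 m/s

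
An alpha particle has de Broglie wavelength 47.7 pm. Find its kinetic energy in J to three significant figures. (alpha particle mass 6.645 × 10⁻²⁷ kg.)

p = h/λ = 6.626 × 10⁻³⁴ / 4.770 × 10⁻¹¹ = 1.389 × 10⁻²³ kg·m/s.
KE = p²/(2m) = (1.389 × 10⁻²³)² / (2 × 6.645 × 10⁻²⁷) = 1.452 × 10⁻²⁰ J = 1.45 × 10⁻²⁰ J.

KE = 1.45 × 10⁻²⁰ J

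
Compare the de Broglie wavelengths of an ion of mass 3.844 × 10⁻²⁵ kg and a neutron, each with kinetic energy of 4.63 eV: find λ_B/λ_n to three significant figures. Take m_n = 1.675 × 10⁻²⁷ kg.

λ_B/λ_n = 0.0660

At fixed KE, p = √(2mKE) so λ = h/p ∝ 1/√m.
λ_B/λ_n = √(m_n/m_B) = √(1.675 × 10⁻²⁷/3.844 × 10⁻²⁵) = √(4.357 × 10⁻³) = 0.0660.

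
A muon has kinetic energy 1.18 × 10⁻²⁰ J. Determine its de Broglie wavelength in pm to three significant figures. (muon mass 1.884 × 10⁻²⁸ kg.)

p = √(2mKE) = √(2 × 1.884 × 10⁻²⁸ × 1.180 × 10⁻²⁰) = 2.109 × 10⁻²⁴ kg·m/s.
λ = h/p = 6.626 × 10⁻³⁴ / 2.109 × 10⁻²⁴ = 3.14 × 10⁻¹⁰ m = 314 pm.

λ = 314 pm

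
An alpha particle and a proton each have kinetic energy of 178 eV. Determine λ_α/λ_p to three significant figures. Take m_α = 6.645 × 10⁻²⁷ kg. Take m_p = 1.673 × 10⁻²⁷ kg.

At fixed KE, p = √(2mKE) so λ = h/p ∝ 1/√m.
λ_α/λ_p = √(m_p/m_α) = √(1.673 × 10⁻²⁷/6.645 × 10⁻²⁷) = √(0.2518) = 0.502.

λ_α/λ_p = 0.502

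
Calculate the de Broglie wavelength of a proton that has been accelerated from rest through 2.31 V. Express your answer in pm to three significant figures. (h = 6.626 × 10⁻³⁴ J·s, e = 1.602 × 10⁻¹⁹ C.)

λ = 18.8 pm

KE = eV = 1.602 × 10⁻¹⁹ × 2.310 = 3.701 × 10⁻¹⁹ J.
p = √(2mKE) = √(2 × 1.673 × 10⁻²⁷ × 3.701 × 10⁻¹⁹) = 3.519 × 10⁻²³ kg·m/s.
λ = h/p = 6.626 × 10⁻³⁴ / 3.519 × 10⁻²³ = 1.88 × 10⁻¹¹ m = 18.8 pm.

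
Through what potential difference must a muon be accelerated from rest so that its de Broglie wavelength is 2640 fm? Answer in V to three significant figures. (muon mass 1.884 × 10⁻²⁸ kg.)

V = 1040 V

p = h/λ = 6.626 × 10⁻³⁴ / 2.640 × 10⁻¹² = 2.510 × 10⁻²² kg·m/s.
KE = p²/(2m) = 1.672 × 10⁻¹⁶ J.
V = KE/e = 1.672 × 10⁻¹⁶ / (1.602 × 10⁻¹⁹) = 1040 V.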